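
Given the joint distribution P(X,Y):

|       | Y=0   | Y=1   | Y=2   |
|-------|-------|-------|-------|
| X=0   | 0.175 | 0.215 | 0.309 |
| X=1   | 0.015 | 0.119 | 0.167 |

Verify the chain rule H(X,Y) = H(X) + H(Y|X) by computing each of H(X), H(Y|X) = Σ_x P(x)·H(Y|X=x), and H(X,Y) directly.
H(X) = 0.8825 bits, H(Y|X) = 1.4454 bits, H(X,Y) = 2.3279 bits

Marginal of X (row sums):
  P(X=0) = 0.175 + 0.215 + 0.309 = 0.699
  P(X=1) = 0.015 + 0.119 + 0.167 = 0.301
H(X) = -[0.699·log₂(0.699) + 0.301·log₂(0.301)]
  = 0.3611 + 0.5214 = 0.8825 bits

H(Y|X) = Σ_x P(x)·H(Y|X=x):
  X=0: P(X=0) = 0.699, P(Y|X=0) = (175/699, 215/699, 103/233) → H(Y|X=0) = 1.5440
  X=1: P(X=1) = 0.301, P(Y|X=1) = (15/301, 17/43, 167/301) → H(Y|X=1) = 1.2165
H(Y|X) = 0.699·1.5440 + 0.301·1.2165 = 1.4454 bits

H(X,Y) = -Σ_{x,y} P(x,y) log₂ P(x,y). Per-cell terms -P(x,y)·log₂P(x,y):
  X=0: 0.4401, 0.4768, 0.5235
  X=1: 0.0909, 0.3654, 0.4312
Sum of the 6 terms: H(X,Y) = 2.3279 bits

Chain rule check:
  H(X) + H(Y|X) = 0.8825 + 1.4454 = 2.3279 bits
  H(X,Y) = 2.3279 bits
✓ Chain rule verified.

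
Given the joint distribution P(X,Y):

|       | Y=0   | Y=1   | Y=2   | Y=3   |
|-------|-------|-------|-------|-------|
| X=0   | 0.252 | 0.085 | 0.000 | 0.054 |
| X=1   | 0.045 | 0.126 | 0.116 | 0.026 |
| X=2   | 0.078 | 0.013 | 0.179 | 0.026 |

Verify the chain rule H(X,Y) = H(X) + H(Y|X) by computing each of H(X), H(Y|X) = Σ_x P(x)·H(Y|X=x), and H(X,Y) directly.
H(X) = 1.5741 bits, H(Y|X) = 1.4817 bits, H(X,Y) = 3.0558 bits

Marginal of X (row sums):
  P(X=0) = 0.252 + 0.085 + 0.000 + 0.054 = 0.391
  P(X=1) = 0.045 + 0.126 + 0.116 + 0.026 = 0.313
  P(X=2) = 0.078 + 0.013 + 0.179 + 0.026 = 0.296
H(X) = -[0.391·log₂(0.391) + 0.313·log₂(0.313) + 0.296·log₂(0.296)]
  = 0.52971 + 0.52451 + 0.51987 = 1.5741 bits

H(Y|X) = Σ_x P(x)·H(Y|X=x):
  X=0: P(X=0) = 0.391, P(Y|X=0) = (252/391, 5/23, 0, 54/391) → H(Y|X=0) = 1.28152
  X=1: P(X=1) = 0.313, P(Y|X=1) = (45/313, 126/313, 116/313, 26/313) → H(Y|X=1) = 1.75964
  X=2: P(X=2) = 0.296, P(Y|X=2) = (39/148, 13/296, 179/296, 13/148) → H(Y|X=2) = 1.45208
H(Y|X) = 0.391·1.28152 + 0.313·1.75964 + 0.296·1.45208 = 1.4817 bits

H(X,Y) = -Σ_{x,y} P(x,y) log₂ P(x,y). Per-cell terms -P(x,y)·log₂P(x,y):
  X=0: 0.50110, 0.30229, 0.00000, 0.22739
  X=1: 0.20133, 0.37655, 0.36051, 0.13690
  X=2: 0.28707, 0.08145, 0.44427, 0.13690
  (cells with P = 0 contribute 0)
Sum of the 12 terms: H(X,Y) = 3.0558 bits

Chain rule check:
  H(X) + H(Y|X) = 1.5741 + 1.4817 = 3.0558 bits
  H(X,Y) = 3.0558 bits
✓ Chain rule verified.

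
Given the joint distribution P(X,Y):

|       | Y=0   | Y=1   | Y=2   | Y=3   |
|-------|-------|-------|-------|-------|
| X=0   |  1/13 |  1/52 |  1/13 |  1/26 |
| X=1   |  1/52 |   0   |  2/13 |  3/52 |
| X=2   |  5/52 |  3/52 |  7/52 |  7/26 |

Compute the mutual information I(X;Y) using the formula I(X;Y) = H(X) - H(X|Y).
0.1520 bits

I(X;Y) = H(X) - H(X|Y)

Marginal of X (row sums):
  P(X=0) = 1/13 + 1/52 + 1/13 + 1/26 = 11/52
  P(X=1) = 1/52 + 0 + 2/13 + 3/52 = 3/13
  P(X=2) = 5/52 + 3/52 + 7/52 + 7/26 = 29/52
H(X) = -[(11/52)·log₂(11/52) + (3/13)·log₂(3/13) + (29/52)·log₂(29/52)]
  = 0.4741 + 0.4882 + 0.4698 = 1.4321 bits

Marginal of Y (column sums):
  P(Y=0) = 1/13 + 1/52 + 5/52 = 5/26
  P(Y=1) = 1/52 + 0 + 3/52 = 1/13
  P(Y=2) = 1/13 + 2/13 + 7/52 = 19/52
  P(Y=3) = 1/26 + 3/52 + 7/26 = 19/52
H(X|Y) = Σ_y P(y)·H(X|Y=y):
  Y=0: P(Y=0) = 5/26, P(X|Y=0) = (2/5, 1/10, 1/2) → H(X|Y=0) = 1.3610
  Y=1: P(Y=1) = 1/13, P(X|Y=1) = (1/4, 0, 3/4) → H(X|Y=1) = 0.8113
  Y=2: P(Y=2) = 19/52, P(X|Y=2) = (4/19, 8/19, 7/19) → H(X|Y=2) = 1.5294
  Y=3: P(Y=3) = 19/52, P(X|Y=3) = (2/19, 3/19, 14/19) → H(X|Y=3) = 1.0870
H(X|Y) = (5/26)·1.3610 + (1/13)·0.8113 + (19/52)·1.5294 + (19/52)·1.0870 = 1.2801 bits

I(X;Y) = H(X) - H(X|Y) = 1.4321 - 1.2801 = 0.1520 bits

Cross-check via I(X;Y) = H(X) + H(Y) - H(X,Y): computing H(Y) from the column sums and H(X,Y) from the 12 cells in the same way gives H(Y) = 1.8035 bits and H(X,Y) = 3.0836 bits, so
I(X;Y) = 1.4321 + 1.8035 - 3.0836 = 0.1520 bits ✓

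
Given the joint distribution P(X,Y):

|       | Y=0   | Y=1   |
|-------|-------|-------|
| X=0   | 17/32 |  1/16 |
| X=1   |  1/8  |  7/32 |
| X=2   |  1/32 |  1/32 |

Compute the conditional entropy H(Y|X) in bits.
0.6758 bits

H(Y|X) = H(X,Y) - H(X)

H(X,Y) = -Σ_{x,y} P(x,y) log₂ P(x,y). Per-cell terms -P(x,y)·log₂P(x,y):
  X=0: 0.48479, 0.25000
  X=1: 0.37500, 0.47964
  X=2: 0.15625, 0.15625
Sum of the 6 terms: H(X,Y) = 1.9019 bits

Marginal of X (row sums):
  P(X=0) = 17/32 + 1/16 = 19/32
  P(X=1) = 1/8 + 7/32 = 11/32
  P(X=2) = 1/32 + 1/32 = 1/16
H(X) = -[(19/32)·log₂(19/32) + (11/32)·log₂(11/32) + (1/16)·log₂(1/16)]
  = 0.44654 + 0.52957 + 0.25000 = 1.2261 bits

H(Y|X) = H(X,Y) - H(X) = 1.9019 - 1.2261 = 0.6758 bits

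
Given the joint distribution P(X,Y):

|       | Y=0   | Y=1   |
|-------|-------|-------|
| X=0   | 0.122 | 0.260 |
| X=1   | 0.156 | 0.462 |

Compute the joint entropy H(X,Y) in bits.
1.8084 bits

H(X,Y) = -Σ_{x,y} P(x,y) log₂ P(x,y). Per-cell terms -P(x,y)·log₂P(x,y):
  X=0: 0.3703, 0.5053
  X=1: 0.4181, 0.5147
Sum of the 4 terms: H(X,Y) = 1.8084 bits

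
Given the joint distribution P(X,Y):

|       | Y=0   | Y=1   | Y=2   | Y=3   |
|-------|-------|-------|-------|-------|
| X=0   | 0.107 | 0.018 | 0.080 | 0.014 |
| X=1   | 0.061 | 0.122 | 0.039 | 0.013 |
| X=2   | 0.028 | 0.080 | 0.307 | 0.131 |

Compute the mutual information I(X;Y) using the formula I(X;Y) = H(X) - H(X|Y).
0.2833 bits

I(X;Y) = H(X) - H(X|Y)

Marginal of X (row sums):
  P(X=0) = 0.107 + 0.018 + 0.080 + 0.014 = 0.219
  P(X=1) = 0.061 + 0.122 + 0.039 + 0.013 = 0.235
  P(X=2) = 0.028 + 0.080 + 0.307 + 0.131 = 0.546
H(X) = -[0.219·log₂(0.219) + 0.235·log₂(0.235) + 0.546·log₂(0.546)]
  = 0.4798 + 0.4910 + 0.4767 = 1.4475 bits

Marginal of Y (column sums):
  P(Y=0) = 0.107 + 0.061 + 0.028 = 0.196
  P(Y=1) = 0.018 + 0.122 + 0.080 = 0.220
  P(Y=2) = 0.080 + 0.039 + 0.307 = 0.426
  P(Y=3) = 0.014 + 0.013 + 0.131 = 0.158
H(X|Y) = Σ_y P(y)·H(X|Y=y):
  Y=0: P(Y=0) = 0.196, P(X|Y=0) = (107/196, 61/196, 1/7) → H(X|Y=0) = 1.4019
  Y=1: P(Y=1) = 0.220, P(X|Y=1) = (9/110, 61/110, 4/11) → H(X|Y=1) = 1.2979
  Y=2: P(Y=2) = 0.426, P(X|Y=2) = (40/213, 13/142, 307/426) → H(X|Y=2) = 1.1095
  Y=3: P(Y=3) = 0.158, P(X|Y=3) = (7/79, 13/158, 131/158) → H(X|Y=3) = 0.8304
H(X|Y) = 0.196·1.4019 + 0.220·1.2979 + 0.426·1.1095 + 0.158·0.8304 = 1.1642 bits

I(X;Y) = H(X) - H(X|Y) = 1.4475 - 1.1642 = 0.2833 bits

Cross-check via I(X;Y) = H(X) + H(Y) - H(X,Y): computing H(Y) from the column sums and H(X,Y) from the 12 cells in the same way gives H(Y) = 1.8864 bits and H(X,Y) = 3.0506 bits, so
I(X;Y) = 1.4475 + 1.8864 - 3.0506 = 0.2833 bits ✓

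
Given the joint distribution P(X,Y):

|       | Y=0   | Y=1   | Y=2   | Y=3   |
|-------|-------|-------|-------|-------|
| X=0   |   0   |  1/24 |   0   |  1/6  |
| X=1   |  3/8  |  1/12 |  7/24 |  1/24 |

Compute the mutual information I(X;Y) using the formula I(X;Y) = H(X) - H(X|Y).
0.4731 bits

I(X;Y) = H(X) - H(X|Y)

Marginal of X (row sums):
  P(X=0) = 0 + 1/24 + 0 + 1/6 = 5/24
  P(X=1) = 3/8 + 1/12 + 7/24 + 1/24 = 19/24
H(X) = -[(5/24)·log₂(5/24) + (19/24)·log₂(19/24)]
  = 0.4715 + 0.2668 = 0.7383 bits

Marginal of Y (column sums):
  P(Y=0) = 0 + 3/8 = 3/8
  P(Y=1) = 1/24 + 1/12 = 1/8
  P(Y=2) = 0 + 7/24 = 7/24
  P(Y=3) = 1/6 + 1/24 = 5/24
H(X|Y) = Σ_y P(y)·H(X|Y=y):
  Y=0: P(Y=0) = 3/8, P(X|Y=0) = (0, 1) → H(X|Y=0) = 0.0000
  Y=1: P(Y=1) = 1/8, P(X|Y=1) = (1/3, 2/3) → H(X|Y=1) = 0.9183
  Y=2: P(Y=2) = 7/24, P(X|Y=2) = (0, 1) → H(X|Y=2) = 0.0000
  Y=3: P(Y=3) = 5/24, P(X|Y=3) = (4/5, 1/5) → H(X|Y=3) = 0.7219
H(X|Y) = (3/8)·0.0000 + (1/8)·0.9183 + (7/24)·0.0000 + (5/24)·0.7219 = 0.2652 bits

I(X;Y) = H(X) - H(X|Y) = 0.7383 - 0.2652 = 0.4731 bits

Cross-check via I(X;Y) = H(X) + H(Y) - H(X,Y): computing H(Y) from the column sums and H(X,Y) from the 8 cells in the same way gives H(Y) = 1.8956 bits and H(X,Y) = 2.1608 bits, so
I(X;Y) = 0.7383 + 1.8956 - 2.1608 = 0.4731 bits ✓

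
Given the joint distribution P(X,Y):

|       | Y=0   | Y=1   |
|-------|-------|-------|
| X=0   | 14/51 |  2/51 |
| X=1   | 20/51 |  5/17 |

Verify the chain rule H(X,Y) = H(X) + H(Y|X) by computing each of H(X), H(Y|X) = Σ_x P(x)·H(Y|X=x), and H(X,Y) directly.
H(X) = 0.8974 bits, H(Y|X) = 0.8467 bits, H(X,Y) = 1.7441 bits

Marginal of X (row sums):
  P(X=0) = 14/51 + 2/51 = 16/51
  P(X=1) = 20/51 + 5/17 = 35/51
H(X) = -[(16/51)·log₂(16/51) + (35/51)·log₂(35/51)]
  = 0.5247 + 0.3727 = 0.8974 bits

H(Y|X) = Σ_x P(x)·H(Y|X=x):
  X=0: P(X=0) = 16/51, P(Y|X=0) = (7/8, 1/8) → H(Y|X=0) = 0.5436
  X=1: P(X=1) = 35/51, P(Y|X=1) = (4/7, 3/7) → H(Y|X=1) = 0.9852
H(Y|X) = (16/51)·0.5436 + (35/51)·0.9852 = 0.8467 bits

H(X,Y) = -Σ_{x,y} P(x,y) log₂ P(x,y). Per-cell terms -P(x,y)·log₂P(x,y):
  X=0: 0.5120, 0.1832
  X=1: 0.5296, 0.5193
Sum of the 4 terms: H(X,Y) = 1.7441 bits

Chain rule check:
  H(X) + H(Y|X) = 0.8974 + 0.8467 = 1.7441 bits
  H(X,Y) = 1.7441 bits
✓ Chain rule verified.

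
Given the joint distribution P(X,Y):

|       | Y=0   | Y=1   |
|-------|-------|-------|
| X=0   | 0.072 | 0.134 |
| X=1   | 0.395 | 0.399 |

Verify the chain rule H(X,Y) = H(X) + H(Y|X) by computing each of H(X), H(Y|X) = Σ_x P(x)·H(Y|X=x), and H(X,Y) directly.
H(X) = 0.7338 bits, H(Y|X) = 0.9863 bits, H(X,Y) = 1.7201 bits

Marginal of X (row sums):
  P(X=0) = 0.072 + 0.134 = 0.206
  P(X=1) = 0.395 + 0.399 = 0.794
H(X) = -[0.206·log₂(0.206) + 0.794·log₂(0.794)]
  = 0.46953 + 0.26423 = 0.7338 bits

H(Y|X) = Σ_x P(x)·H(Y|X=x):
  X=0: P(X=0) = 0.206, P(Y|X=0) = (36/103, 67/103) → H(Y|X=0) = 0.93363
  X=1: P(X=1) = 0.794, P(Y|X=1) = (395/794, 399/794) → H(Y|X=1) = 0.99998
H(Y|X) = 0.206·0.93363 + 0.794·0.99998 = 0.9863 bits

H(X,Y) = -Σ_{x,y} P(x,y) log₂ P(x,y). Per-cell terms -P(x,y)·log₂P(x,y):
  X=0: 0.27330, 0.38856
  X=1: 0.52933, 0.52889
Sum of the 4 terms: H(X,Y) = 1.7201 bits

Chain rule check:
  H(X) + H(Y|X) = 0.7338 + 0.9863 = 1.7201 bits
  H(X,Y) = 1.7201 bits
✓ Chain rule verified.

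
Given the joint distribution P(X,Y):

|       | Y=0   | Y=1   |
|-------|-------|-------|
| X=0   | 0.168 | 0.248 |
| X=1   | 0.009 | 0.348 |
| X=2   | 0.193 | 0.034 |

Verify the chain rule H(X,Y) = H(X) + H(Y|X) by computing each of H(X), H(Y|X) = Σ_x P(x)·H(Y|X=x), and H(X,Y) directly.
H(X) = 1.5425 bits, H(Y|X) = 0.6037 bits, H(X,Y) = 2.1462 bits

Marginal of X (row sums):
  P(X=0) = 0.168 + 0.248 = 0.416
  P(X=1) = 0.009 + 0.348 = 0.357
  P(X=2) = 0.193 + 0.034 = 0.227
H(X) = -[0.416·log₂(0.416) + 0.357·log₂(0.357) + 0.227·log₂(0.227)]
  = 0.526383 + 0.530503 + 0.485607 = 1.5425 bits

H(Y|X) = Σ_x P(x)·H(Y|X=x):
  X=0: P(X=0) = 0.416, P(Y|X=0) = (21/52, 31/52) → H(Y|X=0) = 0.973156
  X=1: P(X=1) = 0.357, P(Y|X=1) = (3/119, 116/119) → H(Y|X=1) = 0.169770
  X=2: P(X=2) = 0.227, P(Y|X=2) = (193/227, 34/227) → H(Y|X=2) = 0.609289
H(Y|X) = 0.416·0.973156 + 0.357·0.169770 + 0.227·0.609289 = 0.6037 bits

H(X,Y) = -Σ_{x,y} P(x,y) log₂ P(x,y). Per-cell terms -P(x,y)·log₂P(x,y):
  X=0: 0.432342, 0.498874
  X=1: 0.061163, 0.529949
  X=2: 0.458052, 0.165863
Sum of the 6 terms: H(X,Y) = 2.1462 bits

Chain rule check:
  H(X) + H(Y|X) = 1.5425 + 0.6037 = 2.1462 bits
  H(X,Y) = 2.1462 bits
✓ Chain rule verified.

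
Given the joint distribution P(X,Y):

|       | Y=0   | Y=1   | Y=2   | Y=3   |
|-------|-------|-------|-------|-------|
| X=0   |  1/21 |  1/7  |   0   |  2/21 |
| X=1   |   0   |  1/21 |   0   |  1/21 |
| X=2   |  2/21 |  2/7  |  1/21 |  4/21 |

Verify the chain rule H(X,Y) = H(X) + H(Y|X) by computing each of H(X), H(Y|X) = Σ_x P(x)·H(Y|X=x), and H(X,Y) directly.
H(X) = 1.2678 bits, H(Y|X) = 1.5881 bits, H(X,Y) = 2.8559 bits

Marginal of X (row sums):
  P(X=0) = 1/21 + 1/7 + 0 + 2/21 = 2/7
  P(X=1) = 0 + 1/21 + 0 + 1/21 = 2/21
  P(X=2) = 2/21 + 2/7 + 1/21 + 4/21 = 13/21
H(X) = -[(2/7)·log₂(2/7) + (2/21)·log₂(2/21) + (13/21)·log₂(13/21)]
  = 0.51639 + 0.32308 + 0.42831 = 1.2678 bits

H(Y|X) = Σ_x P(x)·H(Y|X=x):
  X=0: P(X=0) = 2/7, P(Y|X=0) = (1/6, 1/2, 0, 1/3) → H(Y|X=0) = 1.45915
  X=1: P(X=1) = 2/21, P(Y|X=1) = (0, 1/2, 0, 1/2) → H(Y|X=1) = 1.00000
  X=2: P(X=2) = 13/21, P(Y|X=2) = (2/13, 6/13, 1/13, 4/13) → H(Y|X=2) = 1.73815
H(Y|X) = (2/7)·1.45915 + (2/21)·1.00000 + (13/21)·1.73815 = 1.5881 bits

H(X,Y) = -Σ_{x,y} P(x,y) log₂ P(x,y). Per-cell terms -P(x,y)·log₂P(x,y):
  X=0: 0.20916, 0.40105, 0.00000, 0.32308
  X=1: 0.00000, 0.20916, 0.00000, 0.20916
  X=2: 0.32308, 0.51639, 0.20916, 0.45568
  (cells with P = 0 contribute 0)
Sum of the 12 terms: H(X,Y) = 2.8559 bits

Chain rule check:
  H(X) + H(Y|X) = 1.2678 + 1.5881 = 2.8559 bits
  H(X,Y) = 2.8559 bits
✓ Chain rule verified.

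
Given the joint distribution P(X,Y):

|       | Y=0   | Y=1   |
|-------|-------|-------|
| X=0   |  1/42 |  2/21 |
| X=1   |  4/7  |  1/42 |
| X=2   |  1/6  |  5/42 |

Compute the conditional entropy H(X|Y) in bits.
1.0457 bits

H(X|Y) = H(X,Y) - H(Y)

H(X,Y) = -Σ_{x,y} P(x,y) log₂ P(x,y). Per-cell terms -P(x,y)·log₂P(x,y):
  X=0: 0.12839, 0.32308
  X=1: 0.46135, 0.12839
  X=2: 0.43083, 0.36552
Sum of the 6 terms: H(X,Y) = 1.8376 bits

Marginal of Y (column sums):
  P(Y=0) = 1/42 + 4/7 + 1/6 = 16/21
  P(Y=1) = 2/21 + 1/42 + 5/42 = 5/21
H(Y) = -[(16/21)·log₂(16/21) + (5/21)·log₂(5/21)]
  = 0.29891 + 0.49295 = 0.7919 bits

H(X|Y) = H(X,Y) - H(Y) = 1.8376 - 0.7919 = 1.0457 bits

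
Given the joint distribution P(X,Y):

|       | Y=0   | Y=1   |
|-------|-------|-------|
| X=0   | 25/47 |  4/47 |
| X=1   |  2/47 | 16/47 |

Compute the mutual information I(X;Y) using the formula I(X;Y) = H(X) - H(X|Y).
0.4341 bits

I(X;Y) = H(X) - H(X|Y)

Marginal of X (row sums):
  P(X=0) = 25/47 + 4/47 = 29/47
  P(X=1) = 2/47 + 16/47 = 18/47
H(X) = -[(29/47)·log₂(29/47) + (18/47)·log₂(18/47)]
  = 0.42982 + 0.53030 = 0.96012 bits

Marginal of Y (column sums):
  P(Y=0) = 25/47 + 2/47 = 27/47
  P(Y=1) = 4/47 + 16/47 = 20/47
H(X|Y) = Σ_y P(y)·H(X|Y=y):
  Y=0: P(Y=0) = 27/47, P(X|Y=0) = (25/27, 2/27) → H(X|Y=0) = 0.38095
  Y=1: P(Y=1) = 20/47, P(X|Y=1) = (1/5, 4/5) → H(X|Y=1) = 0.72193
H(X|Y) = (27/47)·0.38095 + (20/47)·0.72193 = 0.52605 bits

I(X;Y) = H(X) - H(X|Y) = 0.96012 - 0.52605 = 0.4341 bits

Cross-check via I(X;Y) = H(X) + H(Y) - H(X,Y): computing H(Y) from the column sums and H(X,Y) from the 4 cells in the same way gives H(Y) = 0.98394 bits and H(X,Y) = 1.50998 bits, so
I(X;Y) = 0.96012 + 0.98394 - 1.50998 = 0.4341 bits ✓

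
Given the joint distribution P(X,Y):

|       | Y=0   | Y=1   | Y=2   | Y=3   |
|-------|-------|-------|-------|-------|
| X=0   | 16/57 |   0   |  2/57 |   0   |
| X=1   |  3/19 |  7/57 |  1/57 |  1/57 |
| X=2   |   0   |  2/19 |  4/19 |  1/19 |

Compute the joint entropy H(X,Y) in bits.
2.7195 bits

H(X,Y) = -Σ_{x,y} P(x,y) log₂ P(x,y). Per-cell terms -P(x,y)·log₂P(x,y):
  X=0: 0.5145, 0.0000, 0.1696, 0.0000
  X=1: 0.4205, 0.3716, 0.1023, 0.1023
  X=2: 0.0000, 0.3419, 0.4732, 0.2236
  (cells with P = 0 contribute 0)
Sum of the 12 terms: H(X,Y) = 2.7195 bits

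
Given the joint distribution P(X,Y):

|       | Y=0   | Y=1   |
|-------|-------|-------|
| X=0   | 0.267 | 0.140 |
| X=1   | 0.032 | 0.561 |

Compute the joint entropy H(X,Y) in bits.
1.5325 bits

H(X,Y) = -Σ_{x,y} P(x,y) log₂ P(x,y). Per-cell terms -P(x,y)·log₂P(x,y):
  X=0: 0.5087, 0.3971
  X=1: 0.1589, 0.4678
Sum of the 4 terms: H(X,Y) = 1.5325 bits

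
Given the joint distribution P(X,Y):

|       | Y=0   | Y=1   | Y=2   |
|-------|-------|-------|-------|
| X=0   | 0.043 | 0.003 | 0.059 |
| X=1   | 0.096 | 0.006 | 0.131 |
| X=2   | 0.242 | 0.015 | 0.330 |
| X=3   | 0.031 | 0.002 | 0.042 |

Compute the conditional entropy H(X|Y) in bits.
1.5625 bits

H(X|Y) = H(X,Y) - H(Y)

H(X,Y) = -Σ_{x,y} P(x,y) log₂ P(x,y). Per-cell terms -P(x,y)·log₂P(x,y):
  X=0: 0.1952, 0.0251, 0.2409
  X=1: 0.3246, 0.0443, 0.3841
  X=2: 0.4954, 0.0909, 0.5278
  X=3: 0.1554, 0.0179, 0.1921
Sum of the 12 terms: H(X,Y) = 2.6937 bits

Marginal of Y (column sums):
  P(Y=0) = 0.043 + 0.096 + 0.242 + 0.031 = 0.412
  P(Y=1) = 0.003 + 0.006 + 0.015 + 0.002 = 0.026
  P(Y=2) = 0.059 + 0.131 + 0.330 + 0.042 = 0.562
H(Y) = -[0.412·log₂(0.412) + 0.026·log₂(0.026) + 0.562·log₂(0.562)]
  = 0.5271 + 0.1369 + 0.4672 = 1.1312 bits

H(X|Y) = H(X,Y) - H(Y) = 2.6937 - 1.1312 = 1.5625 bits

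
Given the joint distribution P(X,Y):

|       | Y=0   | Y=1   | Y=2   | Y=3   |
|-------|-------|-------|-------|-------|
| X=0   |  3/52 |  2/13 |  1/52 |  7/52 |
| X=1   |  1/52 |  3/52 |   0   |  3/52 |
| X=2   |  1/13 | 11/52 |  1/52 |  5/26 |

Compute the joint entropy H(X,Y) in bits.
3.0622 bits

H(X,Y) = -Σ_{x,y} P(x,y) log₂ P(x,y). Per-cell terms -P(x,y)·log₂P(x,y):
  X=0: 0.23743, 0.41545, 0.10962, 0.38945
  X=1: 0.10962, 0.23743, 0.00000, 0.23743
  X=2: 0.28465, 0.47406, 0.10962, 0.45741
  (cells with P = 0 contribute 0)
Sum of the 12 terms: H(X,Y) = 3.0622 bits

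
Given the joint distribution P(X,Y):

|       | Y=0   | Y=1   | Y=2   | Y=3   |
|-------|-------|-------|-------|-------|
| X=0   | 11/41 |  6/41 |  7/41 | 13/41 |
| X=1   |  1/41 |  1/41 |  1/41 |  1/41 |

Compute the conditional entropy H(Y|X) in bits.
1.9373 bits

H(Y|X) = H(X,Y) - H(X)

H(X,Y) = -Σ_{x,y} P(x,y) log₂ P(x,y). Per-cell terms -P(x,y)·log₂P(x,y):
  X=0: 0.50925, 0.40574, 0.43540, 0.52543
  X=1: 0.13067, 0.13067, 0.13067, 0.13067
Sum of the 8 terms: H(X,Y) = 2.3985 bits

Marginal of X (row sums):
  P(X=0) = 11/41 + 6/41 + 7/41 + 13/41 = 37/41
  P(X=1) = 1/41 + 1/41 + 1/41 + 1/41 = 4/41
H(X) = -[(37/41)·log₂(37/41) + (4/41)·log₂(4/41)]
  = 0.13365 + 0.32757 = 0.4612 bits

H(Y|X) = H(X,Y) - H(X) = 2.3985 - 0.4612 = 1.9373 bits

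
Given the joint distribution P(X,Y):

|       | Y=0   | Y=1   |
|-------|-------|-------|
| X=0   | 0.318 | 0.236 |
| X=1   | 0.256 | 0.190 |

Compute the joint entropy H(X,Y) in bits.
1.9757 bits

H(X,Y) = -Σ_{x,y} P(x,y) log₂ P(x,y). Per-cell terms -P(x,y)·log₂P(x,y):
  X=0: 0.52562, 0.49162
  X=1: 0.50324, 0.45523
Sum of the 4 terms: H(X,Y) = 1.9757 bits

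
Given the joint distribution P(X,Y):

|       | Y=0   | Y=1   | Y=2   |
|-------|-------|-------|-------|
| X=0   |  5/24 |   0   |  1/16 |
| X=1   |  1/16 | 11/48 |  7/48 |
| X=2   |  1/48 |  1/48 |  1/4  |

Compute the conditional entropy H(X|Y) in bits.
1.0620 bits

H(X|Y) = H(X,Y) - H(Y)

H(X,Y) = -Σ_{x,y} P(x,y) log₂ P(x,y). Per-cell terms -P(x,y)·log₂P(x,y):
  X=0: 0.47147, 0.00000, 0.25000
  X=1: 0.25000, 0.48710, 0.40507
  X=2: 0.11635, 0.11635, 0.50000
  (cells with P = 0 contribute 0)
Sum of the 9 terms: H(X,Y) = 2.5963 bits

Marginal of Y (column sums):
  P(Y=0) = 5/24 + 1/16 + 1/48 = 7/24
  P(Y=1) = 0 + 11/48 + 1/48 = 1/4
  P(Y=2) = 1/16 + 7/48 + 1/4 = 11/24
H(Y) = -[(7/24)·log₂(7/24) + (1/4)·log₂(1/4) + (11/24)·log₂(11/24)]
  = 0.51847 + 0.50000 + 0.51587 = 1.5343 bits

H(X|Y) = H(X,Y) - H(Y) = 2.5963 - 1.5343 = 1.0620 bits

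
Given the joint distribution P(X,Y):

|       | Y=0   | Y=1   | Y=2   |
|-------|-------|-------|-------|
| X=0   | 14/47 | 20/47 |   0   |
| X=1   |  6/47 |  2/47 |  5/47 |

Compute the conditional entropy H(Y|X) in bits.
1.1110 bits

H(Y|X) = H(X,Y) - H(X)

H(X,Y) = -Σ_{x,y} P(x,y) log₂ P(x,y). Per-cell terms -P(x,y)·log₂P(x,y):
  X=0: 0.52045, 0.52454, 0.00000
  X=1: 0.37910, 0.19381, 0.34390
  (cells with P = 0 contribute 0)
Sum of the 6 terms: H(X,Y) = 1.9618 bits

Marginal of X (row sums):
  P(X=0) = 14/47 + 20/47 + 0 = 34/47
  P(X=1) = 6/47 + 2/47 + 5/47 = 13/47
H(X) = -[(34/47)·log₂(34/47) + (13/47)·log₂(13/47)]
  = 0.33792 + 0.51285 = 0.8508 bits

H(Y|X) = H(X,Y) - H(X) = 1.9618 - 0.8508 = 1.1110 bits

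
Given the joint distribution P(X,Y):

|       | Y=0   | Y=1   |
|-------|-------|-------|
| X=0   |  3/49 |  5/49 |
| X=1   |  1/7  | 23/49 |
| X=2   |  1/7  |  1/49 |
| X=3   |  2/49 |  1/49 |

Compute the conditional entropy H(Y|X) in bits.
0.7807 bits

H(Y|X) = H(X,Y) - H(X)

H(X,Y) = -Σ_{x,y} P(x,y) log₂ P(x,y). Per-cell terms -P(x,y)·log₂P(x,y):
  X=0: 0.246719, 0.335998
  X=1: 0.401051, 0.512171
  X=2: 0.401051, 0.114586
  X=3: 0.188356, 0.114586
Sum of the 8 terms: H(X,Y) = 2.31452 bits

Marginal of X (row sums):
  P(X=0) = 3/49 + 5/49 = 8/49
  P(X=1) = 1/7 + 23/49 = 30/49
  P(X=2) = 1/7 + 1/49 = 8/49
  P(X=3) = 2/49 + 1/49 = 3/49
H(X) = -[(8/49)·log₂(8/49) + (30/49)·log₂(30/49) + (8/49)·log₂(8/49) + (3/49)·log₂(3/49)]
  = 0.426891 + 0.433359 + 0.426891 + 0.246719 = 1.53386 bits

H(Y|X) = H(X,Y) - H(X) = 2.31452 - 1.53386 = 0.7807 bits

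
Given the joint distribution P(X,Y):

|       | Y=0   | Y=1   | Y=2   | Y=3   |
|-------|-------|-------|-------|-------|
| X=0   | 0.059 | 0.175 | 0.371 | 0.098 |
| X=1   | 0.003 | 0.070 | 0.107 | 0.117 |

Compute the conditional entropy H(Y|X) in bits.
1.6634 bits

H(Y|X) = H(X,Y) - H(X)

H(X,Y) = -Σ_{x,y} P(x,y) log₂ P(x,y). Per-cell terms -P(x,y)·log₂P(x,y):
  X=0: 0.24090533, 0.44005031, 0.53071880, 0.32840530
  X=1: 0.02514247, 0.26855509, 0.34500195, 0.36216409
Sum of the 8 terms: H(X,Y) = 2.5409433 bits

Marginal of X (row sums):
  P(X=0) = 0.059 + 0.175 + 0.371 + 0.098 = 0.703
  P(X=1) = 0.003 + 0.070 + 0.107 + 0.117 = 0.297
H(X) = -[0.703·log₂(0.703) + 0.297·log₂(0.297)]
  = 0.35740759 + 0.52018515 = 0.8775927 bits

H(Y|X) = H(X,Y) - H(X) = 2.5409433 - 0.8775927 = 1.6634 bits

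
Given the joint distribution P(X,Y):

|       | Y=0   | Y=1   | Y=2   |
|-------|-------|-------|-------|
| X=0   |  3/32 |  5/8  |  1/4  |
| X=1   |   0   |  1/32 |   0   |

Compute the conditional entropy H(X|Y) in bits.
0.1813 bits

H(X|Y) = H(X,Y) - H(Y)

H(X,Y) = -Σ_{x,y} P(x,y) log₂ P(x,y). Per-cell terms -P(x,y)·log₂P(x,y):
  X=0: 0.3201598, 0.4237949, 0.5000000
  X=1: 0.0000000, 0.1562500, 0.0000000
  (cells with P = 0 contribute 0)
Sum of the 6 terms: H(X,Y) = 1.4002047 bits

Marginal of Y (column sums):
  P(Y=0) = 3/32 + 0 = 3/32
  P(Y=1) = 5/8 + 1/32 = 21/32
  P(Y=2) = 1/4 + 0 = 1/4
H(Y) = -[(3/32)·log₂(3/32) + (21/32)·log₂(21/32) + (1/4)·log₂(1/4)]
  = 0.3201598 + 0.3987917 + 0.5000000 = 1.2189515 bits

H(X|Y) = H(X,Y) - H(Y) = 1.4002047 - 1.2189515 = 0.1813 bits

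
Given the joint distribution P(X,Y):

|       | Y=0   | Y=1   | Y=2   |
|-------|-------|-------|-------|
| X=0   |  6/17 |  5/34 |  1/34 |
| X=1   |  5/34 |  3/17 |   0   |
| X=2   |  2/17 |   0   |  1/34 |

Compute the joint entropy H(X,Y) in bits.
2.4478 bits

H(X,Y) = -Σ_{x,y} P(x,y) log₂ P(x,y). Per-cell terms -P(x,y)·log₂P(x,y):
  X=0: 0.53029, 0.40670, 0.14963
  X=1: 0.40670, 0.44162, 0.00000
  X=2: 0.36323, 0.00000, 0.14963
  (cells with P = 0 contribute 0)
Sum of the 9 terms: H(X,Y) = 2.4478 bits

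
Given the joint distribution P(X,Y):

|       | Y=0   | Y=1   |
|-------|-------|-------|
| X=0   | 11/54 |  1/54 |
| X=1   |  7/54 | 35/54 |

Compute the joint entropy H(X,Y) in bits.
1.3617 bits

H(X,Y) = -Σ_{x,y} P(x,y) log₂ P(x,y). Per-cell terms -P(x,y)·log₂P(x,y):
  X=0: 0.46759, 0.10657
  X=1: 0.38209, 0.40548
Sum of the 4 terms: H(X,Y) = 1.3617 bits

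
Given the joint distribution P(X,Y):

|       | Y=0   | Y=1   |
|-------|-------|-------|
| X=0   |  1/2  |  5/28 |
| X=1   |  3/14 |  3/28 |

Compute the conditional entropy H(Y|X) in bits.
0.8594 bits

H(Y|X) = H(X,Y) - H(X)

H(X,Y) = -Σ_{x,y} P(x,y) log₂ P(x,y). Per-cell terms -P(x,y)·log₂P(x,y):
  X=0: 0.5000, 0.4438
  X=1: 0.4762, 0.3453
Sum of the 4 terms: H(X,Y) = 1.7653 bits

Marginal of X (row sums):
  P(X=0) = 1/2 + 5/28 = 19/28
  P(X=1) = 3/14 + 3/28 = 9/28
H(X) = -[(19/28)·log₂(19/28) + (9/28)·log₂(9/28)]
  = 0.3796 + 0.5263 = 0.9059 bits

H(Y|X) = H(X,Y) - H(X) = 1.7653 - 0.9059 = 0.8594 bits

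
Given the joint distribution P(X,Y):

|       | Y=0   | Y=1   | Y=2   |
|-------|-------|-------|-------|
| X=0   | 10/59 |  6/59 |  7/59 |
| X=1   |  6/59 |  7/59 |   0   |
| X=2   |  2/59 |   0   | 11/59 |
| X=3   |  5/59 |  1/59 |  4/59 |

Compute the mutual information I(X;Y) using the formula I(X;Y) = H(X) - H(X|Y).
0.3620 bits

I(X;Y) = H(X) - H(X|Y)

Marginal of X (row sums):
  P(X=0) = 10/59 + 6/59 + 7/59 = 23/59
  P(X=1) = 6/59 + 7/59 + 0 = 13/59
  P(X=2) = 2/59 + 0 + 11/59 = 13/59
  P(X=3) = 5/59 + 1/59 + 4/59 = 10/59
H(X) = -[(23/59)·log₂(23/59) + (13/59)·log₂(13/59) + (13/59)·log₂(13/59) + (10/59)·log₂(10/59)]
  = 0.529811 + 0.480824 + 0.480824 + 0.434019 = 1.92548 bits

Marginal of Y (column sums):
  P(Y=0) = 10/59 + 6/59 + 2/59 + 5/59 = 23/59
  P(Y=1) = 6/59 + 7/59 + 0 + 1/59 = 14/59
  P(Y=2) = 7/59 + 0 + 11/59 + 4/59 = 22/59
H(X|Y) = Σ_y P(y)·H(X|Y=y):
  Y=0: P(Y=0) = 23/59, P(X|Y=0) = (10/23, 6/23, 2/23, 5/23) → H(X|Y=0) = 1.813184
  Y=1: P(Y=1) = 14/59, P(X|Y=1) = (3/7, 1/2, 0, 1/14) → H(X|Y=1) = 1.295836
  Y=2: P(Y=2) = 22/59, P(X|Y=2) = (7/22, 0, 1/2, 2/11) → H(X|Y=2) = 1.472830
H(X|Y) = (23/59)·1.813184 + (14/59)·1.295836 + (22/59)·1.472830 = 1.56351 bits

I(X;Y) = H(X) - H(X|Y) = 1.92548 - 1.56351 = 0.3620 bits

Cross-check via I(X;Y) = H(X) + H(Y) - H(X,Y): computing H(Y) from the column sums and H(X,Y) from the 12 cells in the same way gives H(Y) = 1.55294 bits and H(X,Y) = 3.11645 bits, so
I(X;Y) = 1.92548 + 1.55294 - 3.11645 = 0.3620 bits ✓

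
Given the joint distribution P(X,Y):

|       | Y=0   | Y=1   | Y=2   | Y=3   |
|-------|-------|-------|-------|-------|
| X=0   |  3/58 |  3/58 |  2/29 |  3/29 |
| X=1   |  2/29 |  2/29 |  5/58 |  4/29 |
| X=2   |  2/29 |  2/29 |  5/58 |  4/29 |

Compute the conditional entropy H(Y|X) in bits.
1.9351 bits

H(Y|X) = H(X,Y) - H(X)

H(X,Y) = -Σ_{x,y} P(x,y) log₂ P(x,y). Per-cell terms -P(x,y)·log₂P(x,y):
  X=0: 0.22102, 0.22102, 0.26607, 0.33859
  X=1: 0.26607, 0.26607, 0.30483, 0.39420
  X=2: 0.26607, 0.26607, 0.30483, 0.39420
Sum of the 12 terms: H(X,Y) = 3.5090 bits

Marginal of X (row sums):
  P(X=0) = 3/58 + 3/58 + 2/29 + 3/29 = 8/29
  P(X=1) = 2/29 + 2/29 + 5/58 + 4/29 = 21/58
  P(X=2) = 2/29 + 2/29 + 5/58 + 4/29 = 21/58
H(X) = -[(8/29)·log₂(8/29) + (21/58)·log₂(21/58) + (21/58)·log₂(21/58)]
  = 0.51255 + 0.53067 + 0.53067 = 1.5739 bits

H(Y|X) = H(X,Y) - H(X) = 3.5090 - 1.5739 = 1.9351 bits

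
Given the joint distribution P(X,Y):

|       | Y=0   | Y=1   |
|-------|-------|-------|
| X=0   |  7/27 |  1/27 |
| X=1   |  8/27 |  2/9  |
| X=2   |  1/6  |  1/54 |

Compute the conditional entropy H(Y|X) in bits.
0.7588 bits

H(Y|X) = H(X,Y) - H(X)

H(X,Y) = -Σ_{x,y} P(x,y) log₂ P(x,y). Per-cell terms -P(x,y)·log₂P(x,y):
  X=0: 0.5049, 0.1761
  X=1: 0.5200, 0.4822
  X=2: 0.4308, 0.1066
Sum of the 6 terms: H(X,Y) = 2.2206 bits

Marginal of X (row sums):
  P(X=0) = 7/27 + 1/27 = 8/27
  P(X=1) = 8/27 + 2/9 = 14/27
  P(X=2) = 1/6 + 1/54 = 5/27
H(X) = -[(8/27)·log₂(8/27) + (14/27)·log₂(14/27) + (5/27)·log₂(5/27)]
  = 0.5200 + 0.4913 + 0.4505 = 1.4618 bits

H(Y|X) = H(X,Y) - H(X) = 2.2206 - 1.4618 = 0.7588 bits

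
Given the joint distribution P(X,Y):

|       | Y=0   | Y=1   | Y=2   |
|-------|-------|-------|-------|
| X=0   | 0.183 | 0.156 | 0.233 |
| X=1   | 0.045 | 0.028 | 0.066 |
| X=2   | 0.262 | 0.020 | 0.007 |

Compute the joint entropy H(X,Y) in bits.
2.6300 bits

H(X,Y) = -Σ_{x,y} P(x,y) log₂ P(x,y). Per-cell terms -P(x,y)·log₂P(x,y):
  X=0: 0.4484, 0.4181, 0.4897
  X=1: 0.2013, 0.1444, 0.2588
  X=2: 0.5063, 0.1129, 0.0501
Sum of the 9 terms: H(X,Y) = 2.6300 bits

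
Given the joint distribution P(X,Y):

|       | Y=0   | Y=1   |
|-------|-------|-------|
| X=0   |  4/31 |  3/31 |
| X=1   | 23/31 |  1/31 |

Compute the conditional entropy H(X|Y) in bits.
0.6318 bits

H(X|Y) = H(X,Y) - H(Y)

H(X,Y) = -Σ_{x,y} P(x,y) log₂ P(x,y). Per-cell terms -P(x,y)·log₂P(x,y):
  X=0: 0.3812, 0.3261
  X=1: 0.3195, 0.1598
Sum of the 4 terms: H(X,Y) = 1.1866 bits

Marginal of Y (column sums):
  P(Y=0) = 4/31 + 23/31 = 27/31
  P(Y=1) = 3/31 + 1/31 = 4/31
H(Y) = -[(27/31)·log₂(27/31) + (4/31)·log₂(4/31)]
  = 0.1736 + 0.3812 = 0.5548 bits

H(X|Y) = H(X,Y) - H(Y) = 1.1866 - 0.5548 = 0.6318 bits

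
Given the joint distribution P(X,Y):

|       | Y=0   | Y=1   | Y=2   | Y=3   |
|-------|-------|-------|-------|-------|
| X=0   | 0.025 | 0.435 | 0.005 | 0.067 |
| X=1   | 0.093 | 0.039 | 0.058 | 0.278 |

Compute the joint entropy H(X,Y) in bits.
2.2078 bits

H(X,Y) = -Σ_{x,y} P(x,y) log₂ P(x,y). Per-cell terms -P(x,y)·log₂P(x,y):
  X=0: 0.1330, 0.5224, 0.0382, 0.2613
  X=1: 0.3187, 0.1825, 0.2383, 0.5134
Sum of the 8 terms: H(X,Y) = 2.2078 bits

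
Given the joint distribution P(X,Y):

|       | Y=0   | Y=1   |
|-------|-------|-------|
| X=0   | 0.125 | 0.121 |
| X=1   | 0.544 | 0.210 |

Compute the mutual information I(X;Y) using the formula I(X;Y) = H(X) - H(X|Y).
0.0265 bits

I(X;Y) = H(X) - H(X|Y)

Marginal of X (row sums):
  P(X=0) = 0.125 + 0.121 = 0.246
  P(X=1) = 0.544 + 0.210 = 0.754
H(X) = -[0.246·log₂(0.246) + 0.754·log₂(0.754)]
  = 0.49772 + 0.30715 = 0.8049 bits

Marginal of Y (column sums):
  P(Y=0) = 0.125 + 0.544 = 0.669
  P(Y=1) = 0.121 + 0.210 = 0.331
H(X|Y) = Σ_y P(y)·H(X|Y=y):
  Y=0: P(Y=0) = 0.669, P(X|Y=0) = (125/669, 544/669) → H(X|Y=0) = 0.69483
  Y=1: P(Y=1) = 0.331, P(X|Y=1) = (121/331, 210/331) → H(X|Y=1) = 0.94720
H(X|Y) = 0.669·0.69483 + 0.331·0.94720 = 0.7784 bits

I(X;Y) = H(X) - H(X|Y) = 0.8049 - 0.7784 = 0.0265 bits

Cross-check via I(X;Y) = H(X) + H(Y) - H(X,Y): computing H(Y) from the column sums and H(X,Y) from the 4 cells in the same way gives H(Y) = 0.9159 bits and H(X,Y) = 1.6943 bits, so
I(X;Y) = 0.8049 + 0.9159 - 1.6943 = 0.0265 bits ✓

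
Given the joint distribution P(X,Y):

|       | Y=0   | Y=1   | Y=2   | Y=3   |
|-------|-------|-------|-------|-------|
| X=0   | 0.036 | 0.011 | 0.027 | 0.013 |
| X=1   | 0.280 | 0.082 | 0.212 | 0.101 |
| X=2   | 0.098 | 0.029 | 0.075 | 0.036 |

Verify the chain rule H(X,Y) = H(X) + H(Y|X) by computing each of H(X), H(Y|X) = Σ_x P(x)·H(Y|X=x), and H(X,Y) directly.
H(X) = 1.1821 bits, H(Y|X) = 1.8323 bits, H(X,Y) = 3.0144 bits

Marginal of X (row sums):
  P(X=0) = 0.036 + 0.011 + 0.027 + 0.013 = 0.087
  P(X=1) = 0.280 + 0.082 + 0.212 + 0.101 = 0.675
  P(X=2) = 0.098 + 0.029 + 0.075 + 0.036 = 0.238
H(X) = -[0.087·log₂(0.087) + 0.675·log₂(0.675) + 0.238·log₂(0.238)]
  = 0.30649 + 0.38275 + 0.49289 = 1.1821 bits

H(Y|X) = Σ_x P(x)·H(Y|X=x):
  X=0: P(X=0) = 0.087, P(Y|X=0) = (12/29, 11/87, 9/29, 13/87) → H(Y|X=0) = 1.83767
  X=1: P(X=1) = 0.675, P(Y|X=1) = (56/135, 82/675, 212/675, 101/675) → H(Y|X=1) = 1.83087
  X=2: P(X=2) = 0.238, P(Y|X=2) = (7/17, 29/238, 75/238, 18/119) → H(Y|X=2) = 1.83431
H(Y|X) = 0.087·1.83767 + 0.675·1.83087 + 0.238·1.83431 = 1.8323 bits

H(X,Y) = -Σ_{x,y} P(x,y) log₂ P(x,y). Per-cell terms -P(x,y)·log₂P(x,y):
  X=0: 0.17265, 0.07157, 0.14069, 0.08145
  X=1: 0.51422, 0.29588, 0.47443, 0.33406
  X=2: 0.32841, 0.14813, 0.28027, 0.17265
Sum of the 12 terms: H(X,Y) = 3.0144 bits

Chain rule check:
  H(X) + H(Y|X) = 1.1821 + 1.8323 = 3.0144 bits
  H(X,Y) = 3.0144 bits
✓ Chain rule verified.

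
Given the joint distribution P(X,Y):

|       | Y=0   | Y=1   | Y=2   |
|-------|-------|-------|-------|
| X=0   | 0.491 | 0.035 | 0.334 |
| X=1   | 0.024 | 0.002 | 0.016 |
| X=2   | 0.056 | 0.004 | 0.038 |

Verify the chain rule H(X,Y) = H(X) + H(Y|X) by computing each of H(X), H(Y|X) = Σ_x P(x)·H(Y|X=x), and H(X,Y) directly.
H(X) = 0.7076 bits, H(Y|X) = 1.1805 bits, H(X,Y) = 1.8881 bits

Marginal of X (row sums):
  P(X=0) = 0.491 + 0.035 + 0.334 = 0.860
  P(X=1) = 0.024 + 0.002 + 0.016 = 0.042
  P(X=2) = 0.056 + 0.004 + 0.038 = 0.098
H(X) = -[0.860·log₂(0.860) + 0.042·log₂(0.042) + 0.098·log₂(0.098)]
  = 0.18713 + 0.19209 + 0.32841 = 0.7076 bits

H(Y|X) = Σ_x P(x)·H(Y|X=x):
  X=0: P(X=0) = 0.860, P(Y|X=0) = (491/860, 7/172, 167/430) → H(Y|X=0) = 1.17957
  X=1: P(X=1) = 0.042, P(Y|X=1) = (4/7, 1/21, 8/21) → H(Y|X=1) = 1.20091
  X=2: P(X=2) = 0.098, P(Y|X=2) = (4/7, 2/49, 19/49) → H(Y|X=2) = 1.17968
H(Y|X) = 0.860·1.17957 + 0.042·1.20091 + 0.098·1.17968 = 1.1805 bits

H(X,Y) = -Σ_{x,y} P(x,y) log₂ P(x,y). Per-cell terms -P(x,y)·log₂P(x,y):
  X=0: 0.50387, 0.16928, 0.52841
  X=1: 0.12914, 0.01793, 0.09545
  X=2: 0.23287, 0.03186, 0.17928
Sum of the 9 terms: H(X,Y) = 1.8881 bits

Chain rule check:
  H(X) + H(Y|X) = 0.7076 + 1.1805 = 1.8881 bits
  H(X,Y) = 1.8881 bits
✓ Chain rule verified.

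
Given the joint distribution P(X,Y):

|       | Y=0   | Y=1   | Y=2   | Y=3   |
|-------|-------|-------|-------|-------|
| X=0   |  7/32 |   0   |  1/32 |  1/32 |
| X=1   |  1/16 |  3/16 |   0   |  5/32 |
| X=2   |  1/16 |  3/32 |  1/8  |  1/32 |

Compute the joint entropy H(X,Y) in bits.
3.0148 bits

H(X,Y) = -Σ_{x,y} P(x,y) log₂ P(x,y). Per-cell terms -P(x,y)·log₂P(x,y):
  X=0: 0.47964, 0.00000, 0.15625, 0.15625
  X=1: 0.25000, 0.45282, 0.00000, 0.41845
  X=2: 0.25000, 0.32016, 0.37500, 0.15625
  (cells with P = 0 contribute 0)
Sum of the 12 terms: H(X,Y) = 3.0148 bits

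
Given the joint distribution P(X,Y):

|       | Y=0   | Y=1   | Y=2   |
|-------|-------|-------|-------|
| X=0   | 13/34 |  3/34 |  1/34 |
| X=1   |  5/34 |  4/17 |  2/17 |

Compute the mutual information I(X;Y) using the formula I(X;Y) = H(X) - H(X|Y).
0.1691 bits

I(X;Y) = H(X) - H(X|Y)

Marginal of X (row sums):
  P(X=0) = 13/34 + 3/34 + 1/34 = 1/2
  P(X=1) = 5/34 + 4/17 + 2/17 = 1/2
H(X) = -[(1/2)·log₂(1/2) + (1/2)·log₂(1/2)]
  = 0.5000 + 0.5000 = 1.0000 bits

Marginal of Y (column sums):
  P(Y=0) = 13/34 + 5/34 = 9/17
  P(Y=1) = 3/34 + 4/17 = 11/34
  P(Y=2) = 1/34 + 2/17 = 5/34
H(X|Y) = Σ_y P(y)·H(X|Y=y):
  Y=0: P(Y=0) = 9/17, P(X|Y=0) = (13/18, 5/18) → H(X|Y=0) = 0.8524
  Y=1: P(Y=1) = 11/34, P(X|Y=1) = (3/11, 8/11) → H(X|Y=1) = 0.8454
  Y=2: P(Y=2) = 5/34, P(X|Y=2) = (1/5, 4/5) → H(X|Y=2) = 0.7219
H(X|Y) = (9/17)·0.8524 + (11/34)·0.8454 + (5/34)·0.7219 = 0.8309 bits

I(X;Y) = H(X) - H(X|Y) = 1.0000 - 0.8309 = 0.1691 bits

Cross-check via I(X;Y) = H(X) + H(Y) - H(X,Y): computing H(Y) from the column sums and H(X,Y) from the 6 cells in the same way gives H(Y) = 1.4192 bits and H(X,Y) = 2.2501 bits, so
I(X;Y) = 1.0000 + 1.4192 - 2.2501 = 0.1691 bits ✓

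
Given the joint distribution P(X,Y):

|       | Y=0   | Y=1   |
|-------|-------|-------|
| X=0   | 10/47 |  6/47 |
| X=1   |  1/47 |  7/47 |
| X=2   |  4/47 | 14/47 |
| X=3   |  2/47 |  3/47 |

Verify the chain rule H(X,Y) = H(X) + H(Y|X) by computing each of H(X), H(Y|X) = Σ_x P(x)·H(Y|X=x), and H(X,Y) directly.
H(X) = 1.8382 bits, H(Y|X) = 0.8134 bits, H(X,Y) = 2.6516 bits

Marginal of X (row sums):
  P(X=0) = 10/47 + 6/47 = 16/47
  P(X=1) = 1/47 + 7/47 = 8/47
  P(X=2) = 4/47 + 14/47 = 18/47
  P(X=3) = 2/47 + 3/47 = 5/47
H(X) = -[(16/47)·log₂(16/47) + (8/47)·log₂(8/47) + (18/47)·log₂(18/47) + (5/47)·log₂(5/47)]
  = 0.52922 + 0.43482 + 0.53030 + 0.34390 = 1.8382 bits

H(Y|X) = Σ_x P(x)·H(Y|X=x):
  X=0: P(X=0) = 16/47, P(Y|X=0) = (5/8, 3/8) → H(Y|X=0) = 0.95443
  X=1: P(X=1) = 8/47, P(Y|X=1) = (1/8, 7/8) → H(Y|X=1) = 0.54356
  X=2: P(X=2) = 18/47, P(Y|X=2) = (2/9, 7/9) → H(Y|X=2) = 0.76420
  X=3: P(X=3) = 5/47, P(Y|X=3) = (2/5, 3/5) → H(Y|X=3) = 0.97095
H(Y|X) = (16/47)·0.95443 + (8/47)·0.54356 + (18/47)·0.76420 + (5/47)·0.97095 = 0.8134 bits

H(X,Y) = -Σ_{x,y} P(x,y) log₂ P(x,y). Per-cell terms -P(x,y)·log₂P(x,y):
  X=0: 0.47503, 0.37910
  X=1: 0.11818, 0.40916
  X=2: 0.30252, 0.52045
  X=3: 0.19381, 0.25338
Sum of the 8 terms: H(X,Y) = 2.6516 bits

Chain rule check:
  H(X) + H(Y|X) = 1.8382 + 0.8134 = 2.6516 bits
  H(X,Y) = 2.6516 bits
✓ Chain rule verified.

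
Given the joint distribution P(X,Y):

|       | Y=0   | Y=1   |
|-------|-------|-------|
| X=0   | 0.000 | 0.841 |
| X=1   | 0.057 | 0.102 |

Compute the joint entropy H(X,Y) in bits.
0.7816 bits

H(X,Y) = -Σ_{x,y} P(x,y) log₂ P(x,y). Per-cell terms -P(x,y)·log₂P(x,y):
  X=0: 0.0000, 0.2101
  X=1: 0.2356, 0.3359
  (cells with P = 0 contribute 0)
Sum of the 4 terms: H(X,Y) = 0.7816 bits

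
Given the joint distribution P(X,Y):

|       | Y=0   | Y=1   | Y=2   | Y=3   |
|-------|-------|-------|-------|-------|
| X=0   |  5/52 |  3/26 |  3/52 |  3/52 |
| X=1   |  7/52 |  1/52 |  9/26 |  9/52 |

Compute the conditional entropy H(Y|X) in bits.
1.7143 bits

H(Y|X) = H(X,Y) - H(X)

H(X,Y) = -Σ_{x,y} P(x,y) log₂ P(x,y). Per-cell terms -P(x,y)·log₂P(x,y):
  X=0: 0.324857, 0.359478, 0.237431, 0.237431
  X=1: 0.389454, 0.109624, 0.529794, 0.437974
Sum of the 8 terms: H(X,Y) = 2.62604 bits

Marginal of X (row sums):
  P(X=0) = 5/52 + 3/26 + 3/52 + 3/52 = 17/52
  P(X=1) = 7/52 + 1/52 + 9/26 + 9/52 = 35/52
H(X) = -[(17/52)·log₂(17/52) + (35/52)·log₂(35/52)]
  = 0.527319 + 0.384432 = 0.91175 bits

H(Y|X) = H(X,Y) - H(X) = 2.62604 - 0.91175 = 1.7143 bits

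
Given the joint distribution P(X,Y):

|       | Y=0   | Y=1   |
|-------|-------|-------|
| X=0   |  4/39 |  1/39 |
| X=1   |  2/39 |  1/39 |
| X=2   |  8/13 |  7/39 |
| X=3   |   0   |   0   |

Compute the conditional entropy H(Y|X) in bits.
0.7757 bits

H(Y|X) = H(X,Y) - H(X)

H(X,Y) = -Σ_{x,y} P(x,y) log₂ P(x,y). Per-cell terms -P(x,y)·log₂P(x,y):
  X=0: 0.336964, 0.135523
  X=1: 0.219764, 0.135523
  X=2: 0.431040, 0.444778
  X=3: 0.000000, 0.000000
  (cells with P = 0 contribute 0)
Sum of the 8 terms: H(X,Y) = 1.70359 bits

Marginal of X (row sums):
  P(X=0) = 4/39 + 1/39 = 5/39
  P(X=1) = 2/39 + 1/39 = 1/13
  P(X=2) = 8/13 + 7/39 = 31/39
  P(X=3) = 0 + 0 = 0
H(X) = -[(5/39)·log₂(5/39) + (1/13)·log₂(1/13) + (31/39)·log₂(31/39)]   (outcomes with P = 0 contribute 0)
  = 0.379933 + 0.284649 + 0.263266 = 0.92785 bits

H(Y|X) = H(X,Y) - H(X) = 1.70359 - 0.92785 = 0.7757 bits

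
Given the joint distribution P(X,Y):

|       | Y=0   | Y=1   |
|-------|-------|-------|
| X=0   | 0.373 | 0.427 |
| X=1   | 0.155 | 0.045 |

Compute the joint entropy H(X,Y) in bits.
1.6731 bits

H(X,Y) = -Σ_{x,y} P(x,y) log₂ P(x,y). Per-cell terms -P(x,y)·log₂P(x,y):
  X=0: 0.5307, 0.5242
  X=1: 0.4169, 0.2013
Sum of the 4 terms: H(X,Y) = 1.6731 bits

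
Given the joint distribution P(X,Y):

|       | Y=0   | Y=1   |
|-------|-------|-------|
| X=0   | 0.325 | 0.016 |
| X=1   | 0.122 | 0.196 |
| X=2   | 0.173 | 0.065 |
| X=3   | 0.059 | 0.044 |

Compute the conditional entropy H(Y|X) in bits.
0.7014 bits

H(Y|X) = H(X,Y) - H(X)

H(X,Y) = -Σ_{x,y} P(x,y) log₂ P(x,y). Per-cell terms -P(x,y)·log₂P(x,y):
  X=0: 0.526984, 0.095453
  X=1: 0.370276, 0.460811
  X=2: 0.437890, 0.256322
  X=3: 0.240905, 0.198280
Sum of the 8 terms: H(X,Y) = 2.58692 bits

Marginal of X (row sums):
  P(X=0) = 0.325 + 0.016 = 0.341
  P(X=1) = 0.122 + 0.196 = 0.318
  P(X=2) = 0.173 + 0.065 = 0.238
  P(X=3) = 0.059 + 0.044 = 0.103
H(X) = -[0.341·log₂(0.341) + 0.318·log₂(0.318) + 0.238·log₂(0.238) + 0.103·log₂(0.103)]
  = 0.529285 + 0.525623 + 0.492890 + 0.337766 = 1.88556 bits

H(Y|X) = H(X,Y) - H(X) = 2.58692 - 1.88556 = 0.7014 bits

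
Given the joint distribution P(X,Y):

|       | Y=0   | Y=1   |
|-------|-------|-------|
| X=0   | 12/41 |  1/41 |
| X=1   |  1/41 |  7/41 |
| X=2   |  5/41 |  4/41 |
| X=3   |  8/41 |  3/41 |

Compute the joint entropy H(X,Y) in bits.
2.6494 bits

H(X,Y) = -Σ_{x,y} P(x,y) log₂ P(x,y). Per-cell terms -P(x,y)·log₂P(x,y):
  X=0: 0.5188, 0.1307
  X=1: 0.1307, 0.4354
  X=2: 0.3702, 0.3276
  X=3: 0.4600, 0.2760
Sum of the 8 terms: H(X,Y) = 2.6494 bits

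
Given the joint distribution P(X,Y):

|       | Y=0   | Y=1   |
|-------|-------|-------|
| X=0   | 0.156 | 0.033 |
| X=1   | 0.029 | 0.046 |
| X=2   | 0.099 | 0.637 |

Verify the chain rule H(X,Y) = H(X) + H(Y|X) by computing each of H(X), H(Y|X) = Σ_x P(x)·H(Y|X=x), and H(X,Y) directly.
H(X) = 1.0600 bits, H(Y|X) = 0.6178 bits, H(X,Y) = 1.6778 bits

Marginal of X (row sums):
  P(X=0) = 0.156 + 0.033 = 0.189
  P(X=1) = 0.029 + 0.046 = 0.075
  P(X=2) = 0.099 + 0.637 = 0.736
H(X) = -[0.189·log₂(0.189) + 0.075·log₂(0.075) + 0.736·log₂(0.736)]
  = 0.45427 + 0.28027 + 0.32548 = 1.0600 bits

H(Y|X) = Σ_x P(x)·H(Y|X=x):
  X=0: P(X=0) = 0.189, P(Y|X=0) = (52/63, 11/63) → H(Y|X=0) = 0.66813
  X=1: P(X=1) = 0.075, P(Y|X=1) = (29/75, 46/75) → H(Y|X=1) = 0.96261
  X=2: P(X=2) = 0.736, P(Y|X=2) = (99/736, 637/736) → H(Y|X=2) = 0.56968
H(Y|X) = 0.189·0.66813 + 0.075·0.96261 + 0.736·0.56968 = 0.6178 bits

H(X,Y) = -Σ_{x,y} P(x,y) log₂ P(x,y). Per-cell terms -P(x,y)·log₂P(x,y):
  X=0: 0.41814, 0.16241
  X=1: 0.14813, 0.20434
  X=2: 0.33031, 0.41445
Sum of the 6 terms: H(X,Y) = 1.6778 bits

Chain rule check:
  H(X) + H(Y|X) = 1.0600 + 0.6178 = 1.6778 bits
  H(X,Y) = 1.6778 bits
✓ Chain rule verified.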